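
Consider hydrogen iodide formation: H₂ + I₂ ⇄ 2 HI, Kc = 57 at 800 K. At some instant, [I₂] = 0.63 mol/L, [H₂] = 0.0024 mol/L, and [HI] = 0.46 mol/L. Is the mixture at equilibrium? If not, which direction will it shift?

no; Q > K, reaction proceeds in reverse

Qc = [HI]² / ([H₂]·[I₂]) = (0.46)² / ((0.0024)·(0.63)) = 140
Qc = 140 > Kc = 57: net reverse reaction.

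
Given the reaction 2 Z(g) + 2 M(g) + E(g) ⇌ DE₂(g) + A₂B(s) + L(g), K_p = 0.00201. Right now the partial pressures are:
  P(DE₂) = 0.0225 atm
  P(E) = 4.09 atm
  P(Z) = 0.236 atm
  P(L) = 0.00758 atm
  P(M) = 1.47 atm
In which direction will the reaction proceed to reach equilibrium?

(A₂B is a pure solid — omitted from Q_p.)
Q_p = P(DE₂)·P(L) / (P(Z)²·P(M)²·P(E)) = (0.0225)·(0.00758) / ((0.236)²·(1.47)²·(4.09)) = 3.46×10⁻⁴
Q_p = 3.46×10⁻⁴ < K_p = 0.00201, so the forward reaction proceeds.

in the forward direction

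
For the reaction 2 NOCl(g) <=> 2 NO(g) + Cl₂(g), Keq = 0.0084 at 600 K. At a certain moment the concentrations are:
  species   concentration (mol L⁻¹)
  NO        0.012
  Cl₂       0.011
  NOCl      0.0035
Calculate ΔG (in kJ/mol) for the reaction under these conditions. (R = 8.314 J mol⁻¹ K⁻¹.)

ΔG = 13.6 kJ/mol

Q = [NO]²·[Cl₂] / [NOCl]² = (0.012)²·(0.011) / (0.0035)² = 0.129
ΔG = RT ln(Q/Keq) = (8.314 J mol⁻¹ K⁻¹)(600 K) × ln(0.129/0.0084)
   = (4.988 kJ/mol)(2.732) = 13.6 kJ/mol
ΔG > 0, so the forward reaction is non-spontaneous (proceeds in reverse).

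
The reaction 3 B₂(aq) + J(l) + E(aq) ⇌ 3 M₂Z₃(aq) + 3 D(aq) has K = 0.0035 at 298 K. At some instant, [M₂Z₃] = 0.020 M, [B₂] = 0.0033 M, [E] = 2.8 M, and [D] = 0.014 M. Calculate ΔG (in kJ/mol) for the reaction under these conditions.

(J is a pure liquid — omitted from Q.)
Q = [M₂Z₃]³·[D]³ / ([B₂]³·[E]) = (0.020)³·(0.014)³ / ((0.0033)³·(2.8)) = 2.18e-4
ΔG = RT ln(Q/K) = (8.314 J mol⁻¹ K⁻¹)(298 K) × ln(2.18e-4/0.0035)
   = (2.478 kJ/mol)(-2.776) = -6.88 kJ/mol
ΔG < 0, so the forward reaction is spontaneous (proceeds forward).

ΔG = -6.88 kJ/mol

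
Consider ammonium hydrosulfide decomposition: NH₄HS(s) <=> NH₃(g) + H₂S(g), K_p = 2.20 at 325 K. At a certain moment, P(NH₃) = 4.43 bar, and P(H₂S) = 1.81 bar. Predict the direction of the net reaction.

in the reverse direction

(NH₄HS is a pure solid — omitted from Q_p.)
Q_p = P(NH₃)·P(H₂S) = (4.43)·(1.81) = 8.02
Q_p = 8.02 > K_p = 2.20, so the reverse reaction proceeds.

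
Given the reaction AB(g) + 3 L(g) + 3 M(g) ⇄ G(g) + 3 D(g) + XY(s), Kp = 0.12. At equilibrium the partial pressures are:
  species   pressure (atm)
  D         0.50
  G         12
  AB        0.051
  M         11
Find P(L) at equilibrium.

P(L) = 0.57 atm

(XY is a pure solid — omitted from Kp.)
At equilibrium, Kp = P(G)·P(D)³ / (P(AB)·P(L)³·P(M)³) = 0.12.
(12)·(0.50)³ / ((0.051)·(P(L))³·(11)³) = 0.12
P(L)³ = 0.184 ⇒ P(L) = 0.57 atm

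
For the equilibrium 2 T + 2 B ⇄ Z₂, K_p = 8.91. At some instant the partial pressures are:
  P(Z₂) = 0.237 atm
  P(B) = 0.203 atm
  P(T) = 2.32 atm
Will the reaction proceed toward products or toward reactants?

Q_p = P(Z₂) / (P(T)²·P(B)²) = (0.237) / ((2.32)²·(0.203)²) = 1.07
Q_p = 1.07 < K_p = 8.91, so the forward reaction proceeds.

to the right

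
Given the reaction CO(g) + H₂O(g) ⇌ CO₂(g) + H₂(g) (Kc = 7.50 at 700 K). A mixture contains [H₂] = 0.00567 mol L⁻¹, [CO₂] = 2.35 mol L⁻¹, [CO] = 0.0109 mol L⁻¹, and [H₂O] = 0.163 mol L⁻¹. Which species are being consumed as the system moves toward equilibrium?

Qc = [CO₂]·[H₂] / ([CO]·[H₂O]) = (2.35)·(0.00567) / ((0.0109)·(0.163)) = 7.50
Qc = 7.50 = Kc; the system is at equilibrium.

none (at equilibrium)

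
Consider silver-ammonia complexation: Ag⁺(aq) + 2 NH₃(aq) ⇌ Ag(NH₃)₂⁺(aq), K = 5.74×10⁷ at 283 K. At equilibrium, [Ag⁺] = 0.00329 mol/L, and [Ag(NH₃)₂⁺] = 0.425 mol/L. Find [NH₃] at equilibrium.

[NH₃] = 0.00150 mol/L

At equilibrium, K = [Ag(NH₃)₂⁺] / ([Ag⁺]·[NH₃]²) = 5.74×10⁷.
(0.425) / ((0.00329)·([NH₃])²) = 5.74×10⁷
[NH₃]² = 2.25×10⁻⁶ ⇒ [NH₃] = 0.00150 mol/L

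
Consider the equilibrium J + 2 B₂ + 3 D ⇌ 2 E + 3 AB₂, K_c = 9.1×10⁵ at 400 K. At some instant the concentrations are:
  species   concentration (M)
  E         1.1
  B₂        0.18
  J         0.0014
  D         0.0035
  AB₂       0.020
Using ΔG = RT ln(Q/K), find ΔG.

Q_c = [E]²·[AB₂]³ / ([J]·[B₂]²·[D]³) = (1.1)²·(0.020)³ / ((0.0014)·(0.18)²·(0.0035)³) = 4.98×10⁶
ΔG = RT ln(Q_c/K_c) = (8.314 J mol⁻¹ K⁻¹)(400 K) × ln(4.98×10⁶/9.1×10⁵)
   = (3.326 kJ/mol)(1.700) = 5.65 kJ/mol
ΔG > 0, so the forward reaction is non-spontaneous (proceeds in reverse).

ΔG = 5.65 kJ/mol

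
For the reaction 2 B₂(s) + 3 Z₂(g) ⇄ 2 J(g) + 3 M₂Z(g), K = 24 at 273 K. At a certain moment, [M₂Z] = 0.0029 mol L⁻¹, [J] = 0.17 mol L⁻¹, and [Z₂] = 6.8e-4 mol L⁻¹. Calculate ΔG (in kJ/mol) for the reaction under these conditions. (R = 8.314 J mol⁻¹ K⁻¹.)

(B₂ is a pure solid — omitted from Q.)
Q = [J]²·[M₂Z]³ / [Z₂]³ = (0.17)²·(0.0029)³ / (6.8e-4)³ = 2.24
ΔG = RT ln(Q/K) = (8.314 J mol⁻¹ K⁻¹)(273 K) × ln(2.24/24)
   = (2.270 kJ/mol)(-2.372) = -5.38 kJ/mol
ΔG < 0, so the forward reaction is spontaneous (proceeds forward).

ΔG = -5.38 kJ/mol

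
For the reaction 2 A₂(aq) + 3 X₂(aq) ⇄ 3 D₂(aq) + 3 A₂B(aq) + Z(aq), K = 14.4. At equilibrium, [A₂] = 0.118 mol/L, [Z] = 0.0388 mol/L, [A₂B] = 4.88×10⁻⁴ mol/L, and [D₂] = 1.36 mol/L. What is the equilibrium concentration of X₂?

[X₂] = 3.84×10⁻⁴ mol/L

At equilibrium, K = [D₂]³·[A₂B]³·[Z] / ([A₂]²·[X₂]³) = 14.4.
(1.36)³·(4.88×10⁻⁴)³·(0.0388) / ((0.118)²·([X₂])³) = 14.4
[X₂]³ = 5.66×10⁻¹¹ ⇒ [X₂] = 3.84×10⁻⁴ mol/L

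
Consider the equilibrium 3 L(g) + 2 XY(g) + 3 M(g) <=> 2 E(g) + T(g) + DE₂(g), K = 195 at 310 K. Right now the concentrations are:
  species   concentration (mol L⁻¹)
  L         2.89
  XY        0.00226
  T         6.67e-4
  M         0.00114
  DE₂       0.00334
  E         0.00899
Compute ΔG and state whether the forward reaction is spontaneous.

Q = [E]²·[T]·[DE₂] / ([L]³·[XY]²·[M]³) = (0.00899)²·(6.67e-4)·(0.00334) / ((2.89)³·(0.00226)²·(0.00114)³) = 986
ΔG = RT ln(Q/K) = (8.314 J mol⁻¹ K⁻¹)(310 K) × ln(986/195)
   = (2.577 kJ/mol)(1.621) = 4.18 kJ/mol
ΔG > 0, so the forward reaction is non-spontaneous (proceeds in reverse).

ΔG = 4.18 kJ/mol; the forward reaction is non-spontaneous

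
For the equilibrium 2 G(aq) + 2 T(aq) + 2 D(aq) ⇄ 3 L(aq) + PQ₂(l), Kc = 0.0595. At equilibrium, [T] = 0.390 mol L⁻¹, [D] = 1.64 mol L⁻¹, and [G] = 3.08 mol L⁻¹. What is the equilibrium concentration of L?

(PQ₂ is a pure liquid — omitted from Kc.)
At equilibrium, Kc = [L]³ / ([G]²·[T]²·[D]²) = 0.0595.
([L])³ / ((3.08)²·(0.390)²·(1.64)²) = 0.0595
[L]³ = 0.231 ⇒ [L] = 0.613 mol L⁻¹

[L] = 0.613 mol L⁻¹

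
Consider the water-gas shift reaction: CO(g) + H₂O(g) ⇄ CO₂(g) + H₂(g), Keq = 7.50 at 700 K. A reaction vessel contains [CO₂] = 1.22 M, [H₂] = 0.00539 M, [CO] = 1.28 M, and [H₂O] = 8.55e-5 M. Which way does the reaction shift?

reverse (toward reactants)

Q = [CO₂]·[H₂] / ([CO]·[H₂O]) = (1.22)·(0.00539) / ((1.28)·(8.55e-5)) = 60.1
Q = 60.1 > Keq = 7.50, so the reverse reaction proceeds.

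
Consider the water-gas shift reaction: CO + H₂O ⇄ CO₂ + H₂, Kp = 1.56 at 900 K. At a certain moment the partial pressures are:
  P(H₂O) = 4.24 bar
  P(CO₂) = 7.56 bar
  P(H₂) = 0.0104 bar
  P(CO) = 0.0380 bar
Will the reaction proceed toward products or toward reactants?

toward products

Qp = P(CO₂)·P(H₂) / (P(CO)·P(H₂O)) = (7.56)·(0.0104) / ((0.0380)·(4.24)) = 0.488
Qp = 0.488 < Kp = 1.56, so the forward reaction proceeds.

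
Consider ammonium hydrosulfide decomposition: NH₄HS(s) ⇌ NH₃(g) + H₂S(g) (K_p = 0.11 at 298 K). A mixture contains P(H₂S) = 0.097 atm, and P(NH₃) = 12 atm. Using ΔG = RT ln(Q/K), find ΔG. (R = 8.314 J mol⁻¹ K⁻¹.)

ΔG = 5.84 kJ/mol

(NH₄HS is a pure solid — omitted from Q_p.)
Q_p = P(NH₃)·P(H₂S) = (12)·(0.097) = 1.16
ΔG = RT ln(Q_p/K_p) = (8.314 J mol⁻¹ K⁻¹)(298 K) × ln(1.16/0.11)
   = (2.478 kJ/mol)(2.356) = 5.84 kJ/mol
ΔG > 0, so the forward reaction is non-spontaneous (proceeds in reverse).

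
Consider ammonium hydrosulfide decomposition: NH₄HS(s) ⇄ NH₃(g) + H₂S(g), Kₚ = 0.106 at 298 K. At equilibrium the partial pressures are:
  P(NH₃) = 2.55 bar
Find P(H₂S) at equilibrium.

(NH₄HS is a pure solid — omitted from Kₚ.)
At equilibrium, Kₚ = P(NH₃)·P(H₂S) = 0.106.
(2.55)·(P(H₂S)) = 0.106
P(H₂S) = 0.0416 bar

P(H₂S) = 0.0416 bar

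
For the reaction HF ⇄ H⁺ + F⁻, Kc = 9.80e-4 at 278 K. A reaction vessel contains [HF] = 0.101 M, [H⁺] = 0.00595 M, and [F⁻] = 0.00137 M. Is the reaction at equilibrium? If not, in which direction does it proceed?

Qc = [H⁺]·[F⁻] / [HF] = (0.00595)·(0.00137) / (0.101) = 8.07e-5
Qc = 8.07e-5 < Kc = 9.80e-4, so the forward reaction proceeds.

to the right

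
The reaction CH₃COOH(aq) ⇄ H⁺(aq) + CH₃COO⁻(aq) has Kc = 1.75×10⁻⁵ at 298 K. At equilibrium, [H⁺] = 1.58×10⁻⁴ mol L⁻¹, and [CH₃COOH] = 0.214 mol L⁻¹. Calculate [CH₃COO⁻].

At equilibrium, Kc = [H⁺]·[CH₃COO⁻] / [CH₃COOH] = 1.75×10⁻⁵.
(1.58×10⁻⁴)·([CH₃COO⁻]) / (0.214) = 1.75×10⁻⁵
[CH₃COO⁻] = 0.0237 mol L⁻¹

[CH₃COO⁻] = 0.0237 mol L⁻¹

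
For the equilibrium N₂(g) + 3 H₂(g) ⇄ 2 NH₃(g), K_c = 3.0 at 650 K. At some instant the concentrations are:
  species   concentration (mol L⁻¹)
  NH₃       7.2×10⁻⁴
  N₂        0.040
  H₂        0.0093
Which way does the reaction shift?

Q_c = [NH₃]² / ([N₂]·[H₂]³) = (7.2×10⁻⁴)² / ((0.040)·(0.0093)³) = 16
Q_c = 16 > K_c = 3.0, so the reverse reaction proceeds.

to the left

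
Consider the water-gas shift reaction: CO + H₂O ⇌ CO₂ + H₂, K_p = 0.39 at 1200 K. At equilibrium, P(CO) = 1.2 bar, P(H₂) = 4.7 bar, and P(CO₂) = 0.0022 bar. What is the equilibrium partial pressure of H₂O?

At equilibrium, K_p = P(CO₂)·P(H₂) / (P(CO)·P(H₂O)) = 0.39.
(0.0022)·(4.7) / ((1.2)·(P(H₂O))) = 0.39
P(H₂O) = 0.0221 = 0.022 bar

P(H₂O) = 0.022 bar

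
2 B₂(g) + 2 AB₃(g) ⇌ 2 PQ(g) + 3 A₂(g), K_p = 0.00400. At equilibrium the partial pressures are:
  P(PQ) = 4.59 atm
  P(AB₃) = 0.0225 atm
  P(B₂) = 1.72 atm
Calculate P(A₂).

P(A₂) = 0.00658 atm

At equilibrium, K_p = P(PQ)²·P(A₂)³ / (P(B₂)²·P(AB₃)²) = 0.00400.
(4.59)²·(P(A₂))³ / ((1.72)²·(0.0225)²) = 0.00400
P(A₂)³ = 2.84e-7 ⇒ P(A₂) = 0.00658 atm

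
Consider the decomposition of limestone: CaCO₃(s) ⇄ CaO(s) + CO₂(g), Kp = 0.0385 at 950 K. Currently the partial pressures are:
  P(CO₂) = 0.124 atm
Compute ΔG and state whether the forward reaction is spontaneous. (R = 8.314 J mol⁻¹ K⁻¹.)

ΔG = 9.24 kJ/mol; the forward reaction is non-spontaneous

(CaCO₃, CaO are pure solids — omitted from Qp.)
Qp = P(CO₂) = 0.124
ΔG = RT ln(Qp/Kp) = (8.314 J mol⁻¹ K⁻¹)(950 K) × ln(0.124/0.0385)
   = (7.898 kJ/mol)(1.170) = 9.24 kJ/mol
ΔG > 0, so the forward reaction is non-spontaneous (proceeds in reverse).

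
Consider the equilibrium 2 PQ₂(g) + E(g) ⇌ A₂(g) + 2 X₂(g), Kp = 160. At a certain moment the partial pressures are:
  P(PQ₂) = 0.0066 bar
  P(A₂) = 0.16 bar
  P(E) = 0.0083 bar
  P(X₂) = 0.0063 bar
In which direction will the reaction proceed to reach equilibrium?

Qp = P(A₂)·P(X₂)² / (P(PQ₂)²·P(E)) = (0.16)·(0.0063)² / ((0.0066)²·(0.0083)) = 18
Qp = 18 < Kp = 160, so the forward reaction proceeds.

forward (toward products)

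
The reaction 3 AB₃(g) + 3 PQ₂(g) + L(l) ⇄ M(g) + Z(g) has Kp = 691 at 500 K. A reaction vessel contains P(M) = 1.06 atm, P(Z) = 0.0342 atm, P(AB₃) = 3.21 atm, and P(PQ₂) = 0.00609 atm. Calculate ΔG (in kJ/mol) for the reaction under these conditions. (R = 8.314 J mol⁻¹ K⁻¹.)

ΔG = 8.10 kJ/mol

(L is a pure liquid — omitted from Qp.)
Qp = P(M)·P(Z) / (P(AB₃)³·P(PQ₂)³) = (1.06)·(0.0342) / ((3.21)³·(0.00609)³) = 4850
ΔG = RT ln(Qp/Kp) = (8.314 J mol⁻¹ K⁻¹)(500 K) × ln(4850/691)
   = (4.157 kJ/mol)(1.949) = 8.10 kJ/mol
ΔG > 0, so the forward reaction is non-spontaneous (proceeds in reverse).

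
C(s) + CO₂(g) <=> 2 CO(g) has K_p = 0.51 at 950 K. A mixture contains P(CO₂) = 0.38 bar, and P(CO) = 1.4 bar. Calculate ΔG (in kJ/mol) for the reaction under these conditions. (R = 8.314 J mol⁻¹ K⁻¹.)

(C is a pure solid — omitted from Q_p.)
Q_p = P(CO)² / P(CO₂) = (1.4)² / (0.38) = 5.16
ΔG = RT ln(Q_p/K_p) = (8.314 J mol⁻¹ K⁻¹)(950 K) × ln(5.16/0.51)
   = (7.898 kJ/mol)(2.314) = 18.3 kJ/mol
ΔG > 0, so the forward reaction is non-spontaneous (proceeds in reverse).

ΔG = 18.3 kJ/mol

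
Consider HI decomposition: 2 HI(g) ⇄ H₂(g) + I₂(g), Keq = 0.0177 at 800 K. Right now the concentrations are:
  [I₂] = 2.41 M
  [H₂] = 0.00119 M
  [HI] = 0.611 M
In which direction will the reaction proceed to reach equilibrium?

Q = [H₂]·[I₂] / [HI]² = (0.00119)·(2.41) / (0.611)² = 0.00768
Q = 0.00768 < Keq = 0.0177, so the forward reaction proceeds.

toward products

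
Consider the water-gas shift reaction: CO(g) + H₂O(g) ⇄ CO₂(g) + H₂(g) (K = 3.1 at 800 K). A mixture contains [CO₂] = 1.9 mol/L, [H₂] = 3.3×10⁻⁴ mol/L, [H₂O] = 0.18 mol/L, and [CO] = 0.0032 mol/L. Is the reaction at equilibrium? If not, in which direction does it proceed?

Q = [CO₂]·[H₂] / ([CO]·[H₂O]) = (1.9)·(3.3×10⁻⁴) / ((0.0032)·(0.18)) = 1.1
Q = 1.1 < K = 3.1, so the forward reaction proceeds.

in the forward direction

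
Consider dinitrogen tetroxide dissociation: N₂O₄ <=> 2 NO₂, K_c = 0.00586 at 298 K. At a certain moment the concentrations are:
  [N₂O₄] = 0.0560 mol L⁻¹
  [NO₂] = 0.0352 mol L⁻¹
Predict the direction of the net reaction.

Q_c = [NO₂]² / [N₂O₄] = (0.0352)² / (0.0560) = 0.0221
Q_c = 0.0221 > K_c = 0.00586, so the reverse reaction proceeds.

reverse (toward reactants)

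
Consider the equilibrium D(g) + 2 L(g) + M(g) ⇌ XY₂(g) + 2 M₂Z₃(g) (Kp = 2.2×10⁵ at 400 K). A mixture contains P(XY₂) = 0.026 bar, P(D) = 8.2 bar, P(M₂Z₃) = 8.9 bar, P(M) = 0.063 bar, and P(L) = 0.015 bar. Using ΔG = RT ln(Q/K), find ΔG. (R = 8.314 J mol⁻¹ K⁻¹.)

Qp = P(XY₂)·P(M₂Z₃)² / (P(D)·P(L)²·P(M)) = (0.026)·(8.9)² / ((8.2)·(0.015)²·(0.063)) = 17700
ΔG = RT ln(Qp/Kp) = (8.314 J mol⁻¹ K⁻¹)(400 K) × ln(17700/2.2×10⁵)
   = (3.326 kJ/mol)(-2.520) = -8.38 kJ/mol
ΔG < 0, so the forward reaction is spontaneous (proceeds forward).

ΔG = -8.38 kJ/mol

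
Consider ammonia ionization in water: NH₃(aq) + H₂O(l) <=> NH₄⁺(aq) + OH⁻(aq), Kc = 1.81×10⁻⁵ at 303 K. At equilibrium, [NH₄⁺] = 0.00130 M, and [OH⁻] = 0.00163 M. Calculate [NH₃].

(H₂O is a pure liquid — omitted from Kc.)
At equilibrium, Kc = [NH₄⁺]·[OH⁻] / [NH₃] = 1.81×10⁻⁵.
(0.00130)·(0.00163) / ([NH₃]) = 1.81×10⁻⁵
[NH₃] = 0.117 M

[NH₃] = 0.117 M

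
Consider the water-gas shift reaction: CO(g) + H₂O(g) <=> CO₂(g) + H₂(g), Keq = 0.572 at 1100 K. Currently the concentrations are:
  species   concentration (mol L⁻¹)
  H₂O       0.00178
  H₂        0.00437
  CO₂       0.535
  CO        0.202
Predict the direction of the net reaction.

reverse (toward reactants)

Q = [CO₂]·[H₂] / ([CO]·[H₂O]) = (0.535)·(0.00437) / ((0.202)·(0.00178)) = 6.50
Q = 6.50 > Keq = 0.572, so the reverse reaction proceeds.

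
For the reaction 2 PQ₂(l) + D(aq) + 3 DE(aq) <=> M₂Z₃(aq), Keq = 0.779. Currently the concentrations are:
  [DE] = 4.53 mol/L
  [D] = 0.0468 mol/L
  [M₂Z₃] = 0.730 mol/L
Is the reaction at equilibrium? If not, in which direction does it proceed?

(PQ₂ is a pure liquid — omitted from Q.)
Q = [M₂Z₃] / ([D]·[DE]³) = (0.730) / ((0.0468)·(4.53)³) = 0.168
Q = 0.168 < Keq = 0.779, so the forward reaction proceeds.

toward products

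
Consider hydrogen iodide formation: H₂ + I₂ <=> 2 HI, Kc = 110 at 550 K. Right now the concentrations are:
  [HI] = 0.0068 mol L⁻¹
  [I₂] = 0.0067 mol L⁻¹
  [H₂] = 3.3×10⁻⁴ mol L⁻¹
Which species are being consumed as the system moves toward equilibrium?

Qc = [HI]² / ([H₂]·[I₂]) = (0.0068)² / ((3.3×10⁻⁴)·(0.0067)) = 21
Qc = 21 < Kc = 110: net forward reaction.

H₂, I₂ (reactants)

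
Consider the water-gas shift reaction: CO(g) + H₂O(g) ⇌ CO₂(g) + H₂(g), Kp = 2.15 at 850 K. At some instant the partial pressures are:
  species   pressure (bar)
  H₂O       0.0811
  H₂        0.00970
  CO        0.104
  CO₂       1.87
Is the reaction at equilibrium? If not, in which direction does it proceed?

Qp = P(CO₂)·P(H₂) / (P(CO)·P(H₂O)) = (1.87)·(0.00970) / ((0.104)·(0.0811)) = 2.15
Qp = 2.15 = Kp, so the system is already at equilibrium.

neither direction; the system is at equilibrium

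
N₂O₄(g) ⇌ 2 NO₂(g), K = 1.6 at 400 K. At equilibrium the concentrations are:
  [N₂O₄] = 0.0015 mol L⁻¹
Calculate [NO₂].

[NO₂] = 0.049 mol L⁻¹

At equilibrium, K = [NO₂]² / [N₂O₄] = 1.6.
([NO₂])² / (0.0015) = 1.6
[NO₂]² = 0.00240 ⇒ [NO₂] = 0.049 mol L⁻¹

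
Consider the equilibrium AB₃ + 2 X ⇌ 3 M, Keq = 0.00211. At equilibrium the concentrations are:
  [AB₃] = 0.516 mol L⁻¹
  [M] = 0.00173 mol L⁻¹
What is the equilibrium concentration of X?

[X] = 0.00218 mol L⁻¹

At equilibrium, Keq = [M]³ / ([AB₃]·[X]²) = 0.00211.
(0.00173)³ / ((0.516)·([X])²) = 0.00211
[X]² = 4.76×10⁻⁶ ⇒ [X] = 0.00218 mol L⁻¹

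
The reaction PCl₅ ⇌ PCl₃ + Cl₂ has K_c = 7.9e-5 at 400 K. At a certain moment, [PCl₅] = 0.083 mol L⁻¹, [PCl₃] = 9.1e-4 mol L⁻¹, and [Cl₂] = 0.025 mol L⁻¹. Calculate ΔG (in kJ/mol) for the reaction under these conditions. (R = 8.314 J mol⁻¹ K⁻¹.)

ΔG = 4.14 kJ/mol

Q_c = [PCl₃]·[Cl₂] / [PCl₅] = (9.1e-4)·(0.025) / (0.083) = 2.74e-4
ΔG = RT ln(Q_c/K_c) = (8.314 J mol⁻¹ K⁻¹)(400 K) × ln(2.74e-4/7.9e-5)
   = (3.326 kJ/mol)(1.244) = 4.14 kJ/mol
ΔG > 0, so the forward reaction is non-spontaneous (proceeds in reverse).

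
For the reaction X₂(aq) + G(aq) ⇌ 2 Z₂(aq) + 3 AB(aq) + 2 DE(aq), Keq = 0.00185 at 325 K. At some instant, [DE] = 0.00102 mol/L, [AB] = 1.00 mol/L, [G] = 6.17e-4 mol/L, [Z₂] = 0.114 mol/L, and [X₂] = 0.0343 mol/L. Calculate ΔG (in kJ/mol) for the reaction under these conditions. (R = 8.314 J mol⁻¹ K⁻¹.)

Q = [Z₂]²·[AB]³·[DE]² / ([X₂]·[G]) = (0.114)²·(1.00)³·(0.00102)² / ((0.0343)·(6.17e-4)) = 6.39e-4
ΔG = RT ln(Q/Keq) = (8.314 J mol⁻¹ K⁻¹)(325 K) × ln(6.39e-4/0.00185)
   = (2.702 kJ/mol)(-1.063) = -2.87 kJ/mol
ΔG < 0, so the forward reaction is spontaneous (proceeds forward).

ΔG = -2.87 kJ/mol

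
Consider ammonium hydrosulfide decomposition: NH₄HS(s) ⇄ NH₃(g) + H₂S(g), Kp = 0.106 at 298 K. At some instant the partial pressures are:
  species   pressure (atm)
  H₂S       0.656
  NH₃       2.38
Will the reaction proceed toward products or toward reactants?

reverse (toward reactants)

(NH₄HS is a pure solid — omitted from Qp.)
Qp = P(NH₃)·P(H₂S) = (2.38)·(0.656) = 1.56
Qp = 1.56 > Kp = 0.106, so the reverse reaction proceeds.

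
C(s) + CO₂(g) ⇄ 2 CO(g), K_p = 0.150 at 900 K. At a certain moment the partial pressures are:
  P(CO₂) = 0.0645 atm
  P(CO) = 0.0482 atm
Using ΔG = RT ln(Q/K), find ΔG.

(C is a pure solid — omitted from Q_p.)
Q_p = P(CO)² / P(CO₂) = (0.0482)² / (0.0645) = 0.0360
ΔG = RT ln(Q_p/K_p) = (8.314 J mol⁻¹ K⁻¹)(900 K) × ln(0.0360/0.150)
   = (7.483 kJ/mol)(-1.427) = -10.7 kJ/mol
ΔG < 0, so the forward reaction is spontaneous (proceeds forward).

ΔG = -10.7 kJ/mol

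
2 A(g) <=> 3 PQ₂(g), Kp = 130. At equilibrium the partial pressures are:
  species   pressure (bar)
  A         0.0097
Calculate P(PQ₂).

P(PQ₂) = 0.23 bar

At equilibrium, Kp = P(PQ₂)³ / P(A)² = 130.
(P(PQ₂))³ / (0.0097)² = 130
P(PQ₂)³ = 0.0122 ⇒ P(PQ₂) = 0.23 bar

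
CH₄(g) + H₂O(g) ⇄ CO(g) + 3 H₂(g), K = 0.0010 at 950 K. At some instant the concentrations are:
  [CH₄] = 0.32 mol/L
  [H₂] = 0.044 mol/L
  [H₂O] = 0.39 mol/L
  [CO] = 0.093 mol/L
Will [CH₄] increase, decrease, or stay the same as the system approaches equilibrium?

Q = [CO]·[H₂]³ / ([CH₄]·[H₂O]) = (0.093)·(0.044)³ / ((0.32)·(0.39)) = 6.3e-5
Q = 6.3e-5 < K = 0.0010: net forward reaction.
CH₄ is a reactant, so it decreases.

decrease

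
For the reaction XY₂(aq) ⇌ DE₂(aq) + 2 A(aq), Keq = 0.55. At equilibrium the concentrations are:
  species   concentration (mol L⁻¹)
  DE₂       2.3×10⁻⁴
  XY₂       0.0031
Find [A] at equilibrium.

[A] = 2.7 mol L⁻¹

At equilibrium, Keq = [DE₂]·[A]² / [XY₂] = 0.55.
(2.3×10⁻⁴)·([A])² / (0.0031) = 0.55
[A]² = 7.41 ⇒ [A] = 2.7 mol L⁻¹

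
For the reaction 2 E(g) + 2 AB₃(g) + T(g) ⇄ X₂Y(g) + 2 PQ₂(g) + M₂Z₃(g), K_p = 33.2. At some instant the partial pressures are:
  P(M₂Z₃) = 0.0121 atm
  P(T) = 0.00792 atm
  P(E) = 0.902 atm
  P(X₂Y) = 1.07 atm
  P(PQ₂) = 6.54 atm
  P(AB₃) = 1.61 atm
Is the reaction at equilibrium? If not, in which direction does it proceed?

at equilibrium

Q_p = P(X₂Y)·P(PQ₂)²·P(M₂Z₃) / (P(E)²·P(AB₃)²·P(T)) = (1.07)·(6.54)²·(0.0121) / ((0.902)²·(1.61)²·(0.00792)) = 33.2
Q_p = 33.2 = K_p, so the system is already at equilibrium.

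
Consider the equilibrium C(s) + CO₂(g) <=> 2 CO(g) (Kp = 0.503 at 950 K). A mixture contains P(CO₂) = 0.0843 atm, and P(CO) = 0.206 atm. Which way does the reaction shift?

no net change (already at equilibrium)

(C is a pure solid — omitted from Qp.)
Qp = P(CO)² / P(CO₂) = (0.206)² / (0.0843) = 0.503
Qp = 0.503 = Kp, so the system is already at equilibrium.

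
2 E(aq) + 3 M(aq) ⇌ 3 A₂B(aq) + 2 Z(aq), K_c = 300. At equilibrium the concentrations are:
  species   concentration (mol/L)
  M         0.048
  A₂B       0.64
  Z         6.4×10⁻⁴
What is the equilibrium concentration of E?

[E] = 0.0018 mol/L

At equilibrium, K_c = [A₂B]³·[Z]² / ([E]²·[M]³) = 300.
(0.64)³·(6.4×10⁻⁴)² / (([E])²·(0.048)³) = 300
[E]² = 3.24×10⁻⁶ ⇒ [E] = 0.0018 mol/L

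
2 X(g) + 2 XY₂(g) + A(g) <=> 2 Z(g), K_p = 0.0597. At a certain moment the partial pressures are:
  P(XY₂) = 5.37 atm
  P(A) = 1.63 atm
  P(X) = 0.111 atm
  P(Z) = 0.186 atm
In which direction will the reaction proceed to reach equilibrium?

at equilibrium

Q_p = P(Z)² / (P(X)²·P(XY₂)²·P(A)) = (0.186)² / ((0.111)²·(5.37)²·(1.63)) = 0.0597
Q_p = 0.0597 = K_p, so the system is already at equilibrium.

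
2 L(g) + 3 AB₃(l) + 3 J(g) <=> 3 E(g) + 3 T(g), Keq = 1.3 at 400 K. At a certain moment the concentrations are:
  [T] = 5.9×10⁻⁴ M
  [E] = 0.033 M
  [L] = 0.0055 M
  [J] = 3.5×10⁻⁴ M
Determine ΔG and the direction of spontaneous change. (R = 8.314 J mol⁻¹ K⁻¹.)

ΔG = 4.91 kJ/mol; the forward reaction is non-spontaneous

(AB₃ is a pure liquid — omitted from Q.)
Q = [E]³·[T]³ / ([L]²·[J]³) = (0.033)³·(5.9×10⁻⁴)³ / ((0.0055)²·(3.5×10⁻⁴)³) = 5.69
ΔG = RT ln(Q/Keq) = (8.314 J mol⁻¹ K⁻¹)(400 K) × ln(5.69/1.3)
   = (3.326 kJ/mol)(1.476) = 4.91 kJ/mol
ΔG > 0, so the forward reaction is non-spontaneous (proceeds in reverse).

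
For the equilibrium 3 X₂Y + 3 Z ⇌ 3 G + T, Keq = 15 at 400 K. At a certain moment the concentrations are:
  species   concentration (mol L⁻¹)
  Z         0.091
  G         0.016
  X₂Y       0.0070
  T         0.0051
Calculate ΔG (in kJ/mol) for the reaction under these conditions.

ΔG = 5.60 kJ/mol

Q = [G]³·[T] / ([X₂Y]³·[Z]³) = (0.016)³·(0.0051) / ((0.0070)³·(0.091)³) = 80.8
ΔG = RT ln(Q/Keq) = (8.314 J mol⁻¹ K⁻¹)(400 K) × ln(80.8/15)
   = (3.326 kJ/mol)(1.684) = 5.60 kJ/mol
ΔG > 0, so the forward reaction is non-spontaneous (proceeds in reverse).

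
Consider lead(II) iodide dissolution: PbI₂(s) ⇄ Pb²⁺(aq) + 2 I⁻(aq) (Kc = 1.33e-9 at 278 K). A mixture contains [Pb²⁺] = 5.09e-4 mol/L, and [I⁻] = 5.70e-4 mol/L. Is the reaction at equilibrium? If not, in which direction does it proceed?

(PbI₂ is a pure solid — omitted from Qc.)
Qc = [Pb²⁺]·[I⁻]² = (5.09e-4)·(5.70e-4)² = 1.65e-10
Qc = 1.65e-10 < Kc = 1.33e-9, so the forward reaction proceeds.

toward products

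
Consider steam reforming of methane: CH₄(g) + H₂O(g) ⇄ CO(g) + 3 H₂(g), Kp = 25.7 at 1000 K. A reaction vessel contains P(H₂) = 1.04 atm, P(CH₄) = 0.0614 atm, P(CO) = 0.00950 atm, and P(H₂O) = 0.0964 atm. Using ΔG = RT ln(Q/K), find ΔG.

ΔG = -22.1 kJ/mol

Qp = P(CO)·P(H₂)³ / (P(CH₄)·P(H₂O)) = (0.00950)·(1.04)³ / ((0.0614)·(0.0964)) = 1.81
ΔG = RT ln(Qp/Kp) = (8.314 J mol⁻¹ K⁻¹)(1000 K) × ln(1.81/25.7)
   = (8.314 kJ/mol)(-2.653) = -22.1 kJ/mol
ΔG < 0, so the forward reaction is spontaneous (proceeds forward).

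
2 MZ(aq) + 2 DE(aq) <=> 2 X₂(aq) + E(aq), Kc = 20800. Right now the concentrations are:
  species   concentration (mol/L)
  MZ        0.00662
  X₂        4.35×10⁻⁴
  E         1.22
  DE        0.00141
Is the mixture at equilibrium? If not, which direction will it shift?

Qc = [X₂]²·[E] / ([MZ]²·[DE]²) = (4.35×10⁻⁴)²·(1.22) / ((0.00662)²·(0.00141)²) = 2650
Qc = 2650 < Kc = 20800: net forward reaction.

no; Q < K, reaction proceeds forward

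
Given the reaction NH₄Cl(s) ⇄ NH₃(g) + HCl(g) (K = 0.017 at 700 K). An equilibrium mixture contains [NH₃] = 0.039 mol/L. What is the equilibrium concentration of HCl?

[HCl] = 0.44 mol/L

(NH₄Cl is a pure solid — omitted from K.)
At equilibrium, K = [NH₃]·[HCl] = 0.017.
(0.039)·([HCl]) = 0.017
[HCl] = 0.436 = 0.44 mol/L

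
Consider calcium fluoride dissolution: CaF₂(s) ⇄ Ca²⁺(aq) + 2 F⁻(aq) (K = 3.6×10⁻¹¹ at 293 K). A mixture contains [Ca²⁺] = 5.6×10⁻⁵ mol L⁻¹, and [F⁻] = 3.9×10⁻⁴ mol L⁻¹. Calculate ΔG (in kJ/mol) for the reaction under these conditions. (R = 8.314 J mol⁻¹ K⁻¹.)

(CaF₂ is a pure solid — omitted from Q.)
Q = [Ca²⁺]·[F⁻]² = (5.6×10⁻⁵)·(3.9×10⁻⁴)² = 8.52×10⁻¹²
ΔG = RT ln(Q/K) = (8.314 J mol⁻¹ K⁻¹)(293 K) × ln(8.52×10⁻¹²/3.6×10⁻¹¹)
   = (2.436 kJ/mol)(-1.441) = -3.51 kJ/mol
ΔG < 0, so the forward reaction is spontaneous (proceeds forward).

ΔG = -3.51 kJ/mol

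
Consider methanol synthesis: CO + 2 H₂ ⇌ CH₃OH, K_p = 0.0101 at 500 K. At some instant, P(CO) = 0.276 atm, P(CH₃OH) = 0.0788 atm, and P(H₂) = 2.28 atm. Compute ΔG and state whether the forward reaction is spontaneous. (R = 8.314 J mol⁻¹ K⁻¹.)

ΔG = 7.04 kJ/mol; the forward reaction is non-spontaneous

Q_p = P(CH₃OH) / (P(CO)·P(H₂)²) = (0.0788) / ((0.276)·(2.28)²) = 0.0549
ΔG = RT ln(Q_p/K_p) = (8.314 J mol⁻¹ K⁻¹)(500 K) × ln(0.0549/0.0101)
   = (4.157 kJ/mol)(1.693) = 7.04 kJ/mol
ΔG > 0, so the forward reaction is non-spontaneous (proceeds in reverse).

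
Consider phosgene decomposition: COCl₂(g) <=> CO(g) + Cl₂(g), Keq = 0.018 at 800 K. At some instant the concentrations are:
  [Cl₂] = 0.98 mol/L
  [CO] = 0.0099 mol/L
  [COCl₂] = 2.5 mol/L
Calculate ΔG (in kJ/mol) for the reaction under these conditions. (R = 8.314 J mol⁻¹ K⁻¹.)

Q = [CO]·[Cl₂] / [COCl₂] = (0.0099)·(0.98) / (2.5) = 0.00388
ΔG = RT ln(Q/Keq) = (8.314 J mol⁻¹ K⁻¹)(800 K) × ln(0.00388/0.018)
   = (6.651 kJ/mol)(-1.535) = -10.2 kJ/mol
ΔG < 0, so the forward reaction is spontaneous (proceeds forward).

ΔG = -10.2 kJ/mol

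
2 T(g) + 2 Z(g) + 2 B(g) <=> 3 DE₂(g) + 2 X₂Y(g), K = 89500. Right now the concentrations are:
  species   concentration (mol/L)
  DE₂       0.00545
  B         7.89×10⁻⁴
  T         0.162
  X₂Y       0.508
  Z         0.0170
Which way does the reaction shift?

Q = [DE₂]³·[X₂Y]² / ([T]²·[Z]²·[B]²) = (0.00545)³·(0.508)² / ((0.162)²·(0.0170)²·(7.89×10⁻⁴)²) = 8850
Q = 8850 < K = 89500, so the forward reaction proceeds.

to the right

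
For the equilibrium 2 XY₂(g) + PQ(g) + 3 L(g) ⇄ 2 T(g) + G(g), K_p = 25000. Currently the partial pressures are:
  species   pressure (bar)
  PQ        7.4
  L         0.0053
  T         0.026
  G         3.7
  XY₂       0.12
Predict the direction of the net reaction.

reverse (toward reactants)

Q_p = P(T)²·P(G) / (P(XY₂)²·P(PQ)·P(L)³) = (0.026)²·(3.7) / ((0.12)²·(7.4)·(0.0053)³) = 1.6e5
Q_p = 1.6e5 > K_p = 25000, so the reverse reaction proceeds.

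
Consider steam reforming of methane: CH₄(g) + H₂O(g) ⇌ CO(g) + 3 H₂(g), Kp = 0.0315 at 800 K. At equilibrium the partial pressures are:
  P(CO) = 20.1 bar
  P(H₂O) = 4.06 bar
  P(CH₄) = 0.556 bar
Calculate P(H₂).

P(H₂) = 0.152 bar

At equilibrium, Kp = P(CO)·P(H₂)³ / (P(CH₄)·P(H₂O)) = 0.0315.
(20.1)·(P(H₂))³ / ((0.556)·(4.06)) = 0.0315
P(H₂)³ = 0.00354 ⇒ P(H₂) = 0.152 bar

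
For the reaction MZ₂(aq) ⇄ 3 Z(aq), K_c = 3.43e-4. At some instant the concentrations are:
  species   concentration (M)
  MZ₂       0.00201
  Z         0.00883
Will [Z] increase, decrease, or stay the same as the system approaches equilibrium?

Q_c = [Z]³ / [MZ₂] = (0.00883)³ / (0.00201) = 3.43e-4
Q_c = 3.43e-4 = K_c; the system is at equilibrium.

stay the same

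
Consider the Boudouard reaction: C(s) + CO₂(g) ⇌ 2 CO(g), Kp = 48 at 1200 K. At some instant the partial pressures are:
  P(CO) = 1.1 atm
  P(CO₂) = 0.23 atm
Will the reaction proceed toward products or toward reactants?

to the right

(C is a pure solid — omitted from Qp.)
Qp = P(CO)² / P(CO₂) = (1.1)² / (0.23) = 5.3
Qp = 5.3 < Kp = 48, so the forward reaction proceeds.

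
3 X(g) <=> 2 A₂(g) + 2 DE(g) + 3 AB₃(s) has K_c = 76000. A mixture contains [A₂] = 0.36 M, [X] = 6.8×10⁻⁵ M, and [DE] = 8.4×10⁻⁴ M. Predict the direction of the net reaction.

toward reactants

(AB₃ is a pure solid — omitted from Q_c.)
Q_c = [A₂]²·[DE]² / [X]³ = (0.36)²·(8.4×10⁻⁴)² / (6.8×10⁻⁵)³ = 2.9×10⁵
Q_c = 2.9×10⁵ > K_c = 76000, so the reverse reaction proceeds.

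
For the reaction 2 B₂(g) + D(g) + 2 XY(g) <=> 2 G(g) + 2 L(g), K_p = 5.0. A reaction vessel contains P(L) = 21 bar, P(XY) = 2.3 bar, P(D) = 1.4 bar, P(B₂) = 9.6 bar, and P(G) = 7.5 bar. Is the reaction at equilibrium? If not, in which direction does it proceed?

toward reactants

Q_p = P(G)²·P(L)² / (P(B₂)²·P(D)·P(XY)²) = (7.5)²·(21)² / ((9.6)²·(1.4)·(2.3)²) = 36
Q_p = 36 > K_p = 5.0, so the reverse reaction proceeds.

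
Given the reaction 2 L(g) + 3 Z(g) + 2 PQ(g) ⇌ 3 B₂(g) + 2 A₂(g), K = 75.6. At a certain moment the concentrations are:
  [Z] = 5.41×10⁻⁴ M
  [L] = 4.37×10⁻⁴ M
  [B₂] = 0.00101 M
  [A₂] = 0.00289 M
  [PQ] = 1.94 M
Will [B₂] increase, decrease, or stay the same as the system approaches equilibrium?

stay the same

Q = [B₂]³·[A₂]² / ([L]²·[Z]³·[PQ]²) = (0.00101)³·(0.00289)² / ((4.37×10⁻⁴)²·(5.41×10⁻⁴)³·(1.94)²) = 75.6
Q = 75.6 = K; the system is at equilibrium.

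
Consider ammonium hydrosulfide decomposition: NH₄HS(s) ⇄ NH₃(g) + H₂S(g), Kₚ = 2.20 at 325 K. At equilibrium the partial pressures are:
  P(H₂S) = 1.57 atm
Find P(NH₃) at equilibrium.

(NH₄HS is a pure solid — omitted from Kₚ.)
At equilibrium, Kₚ = P(NH₃)·P(H₂S) = 2.20.
(P(NH₃))·(1.57) = 2.20
P(NH₃) = 1.40 atm

P(NH₃) = 1.40 atm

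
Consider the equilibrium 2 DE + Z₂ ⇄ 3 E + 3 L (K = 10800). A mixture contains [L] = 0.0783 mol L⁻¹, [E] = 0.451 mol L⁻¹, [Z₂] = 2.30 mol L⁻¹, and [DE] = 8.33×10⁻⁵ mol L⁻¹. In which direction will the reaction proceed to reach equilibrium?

Q = [E]³·[L]³ / ([DE]²·[Z₂]) = (0.451)³·(0.0783)³ / ((8.33×10⁻⁵)²·(2.30)) = 2760
Q = 2760 < K = 10800, so the forward reaction proceeds.

toward products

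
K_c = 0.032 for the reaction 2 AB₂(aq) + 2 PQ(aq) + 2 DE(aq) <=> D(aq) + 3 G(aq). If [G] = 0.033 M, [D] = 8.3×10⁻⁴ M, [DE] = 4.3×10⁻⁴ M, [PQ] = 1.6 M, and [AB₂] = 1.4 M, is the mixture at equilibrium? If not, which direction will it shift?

Q_c = [D]·[G]³ / ([AB₂]²·[PQ]²·[DE]²) = (8.3×10⁻⁴)·(0.033)³ / ((1.4)²·(1.6)²·(4.3×10⁻⁴)²) = 0.032
Q_c = 0.032 = K_c; the system is at equilibrium.

yes, at equilibrium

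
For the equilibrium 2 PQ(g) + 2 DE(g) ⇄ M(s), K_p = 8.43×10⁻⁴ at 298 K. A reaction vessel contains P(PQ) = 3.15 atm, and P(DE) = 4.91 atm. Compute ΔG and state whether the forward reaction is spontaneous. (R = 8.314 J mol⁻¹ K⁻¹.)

ΔG = 3.97 kJ/mol; the forward reaction is non-spontaneous

(M is a pure solid — omitted from Q_p.)
Q_p = 1 / (P(PQ)²·P(DE)²) = 1 / ((3.15)²·(4.91)²) = 0.00418
ΔG = RT ln(Q_p/K_p) = (8.314 J mol⁻¹ K⁻¹)(298 K) × ln(0.00418/8.43×10⁻⁴)
   = (2.478 kJ/mol)(1.601) = 3.97 kJ/mol
ΔG > 0, so the forward reaction is non-spontaneous (proceeds in reverse).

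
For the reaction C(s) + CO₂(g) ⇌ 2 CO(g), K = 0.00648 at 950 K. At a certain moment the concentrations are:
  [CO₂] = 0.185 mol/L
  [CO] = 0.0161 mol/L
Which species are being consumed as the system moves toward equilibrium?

(C is a pure solid — omitted from Q.)
Q = [CO]² / [CO₂] = (0.0161)² / (0.185) = 0.00140
Q = 0.00140 < K = 0.00648: net forward reaction.

C, CO₂ (reactants)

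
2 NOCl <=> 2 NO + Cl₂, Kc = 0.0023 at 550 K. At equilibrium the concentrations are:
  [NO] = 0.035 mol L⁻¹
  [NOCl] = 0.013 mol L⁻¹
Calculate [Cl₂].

At equilibrium, Kc = [NO]²·[Cl₂] / [NOCl]² = 0.0023.
(0.035)²·([Cl₂]) / (0.013)² = 0.0023
[Cl₂] = 3.17×10⁻⁴ = 3.2×10⁻⁴ mol L⁻¹

[Cl₂] = 3.2×10⁻⁴ mol L⁻¹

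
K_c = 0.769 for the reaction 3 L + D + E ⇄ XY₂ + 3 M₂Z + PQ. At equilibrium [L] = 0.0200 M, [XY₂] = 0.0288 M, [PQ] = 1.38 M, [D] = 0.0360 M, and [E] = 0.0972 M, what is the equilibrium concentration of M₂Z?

At equilibrium, K_c = [XY₂]·[M₂Z]³·[PQ] / ([L]³·[D]·[E]) = 0.769.
(0.0288)·([M₂Z])³·(1.38) / ((0.0200)³·(0.0360)·(0.0972)) = 0.769
[M₂Z]³ = 5.42×10⁻⁷ ⇒ [M₂Z] = 0.00815 M

[M₂Z] = 0.00815 M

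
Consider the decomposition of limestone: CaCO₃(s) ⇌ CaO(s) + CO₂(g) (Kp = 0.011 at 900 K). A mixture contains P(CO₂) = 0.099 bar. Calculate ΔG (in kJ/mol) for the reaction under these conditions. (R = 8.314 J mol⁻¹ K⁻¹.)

(CaCO₃, CaO are pure solids — omitted from Qp.)
Qp = P(CO₂) = 0.0990
ΔG = RT ln(Qp/Kp) = (8.314 J mol⁻¹ K⁻¹)(900 K) × ln(0.0990/0.011)
   = (7.483 kJ/mol)(2.197) = 16.4 kJ/mol
ΔG > 0, so the forward reaction is non-spontaneous (proceeds in reverse).

ΔG = 16.4 kJ/mol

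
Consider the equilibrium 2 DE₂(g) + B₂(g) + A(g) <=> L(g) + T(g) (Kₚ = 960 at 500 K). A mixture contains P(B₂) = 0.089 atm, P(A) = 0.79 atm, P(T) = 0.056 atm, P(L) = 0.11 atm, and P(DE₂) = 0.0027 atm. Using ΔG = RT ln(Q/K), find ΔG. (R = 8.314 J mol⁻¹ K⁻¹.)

Qₚ = P(L)·P(T) / (P(DE₂)²·P(B₂)·P(A)) = (0.11)·(0.056) / ((0.0027)²·(0.089)·(0.79)) = 12000
ΔG = RT ln(Qₚ/Kₚ) = (8.314 J mol⁻¹ K⁻¹)(500 K) × ln(12000/960)
   = (4.157 kJ/mol)(2.526) = 10.5 kJ/mol
ΔG > 0, so the forward reaction is non-spontaneous (proceeds in reverse).

ΔG = 10.5 kJ/mol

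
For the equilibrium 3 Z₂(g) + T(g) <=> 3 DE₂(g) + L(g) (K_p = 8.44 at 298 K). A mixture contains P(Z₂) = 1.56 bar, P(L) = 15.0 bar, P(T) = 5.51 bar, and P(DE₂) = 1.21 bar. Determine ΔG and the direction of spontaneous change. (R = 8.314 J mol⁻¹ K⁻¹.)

Q_p = P(DE₂)³·P(L) / (P(Z₂)³·P(T)) = (1.21)³·(15.0) / ((1.56)³·(5.51)) = 1.27
ΔG = RT ln(Q_p/K_p) = (8.314 J mol⁻¹ K⁻¹)(298 K) × ln(1.27/8.44)
   = (2.478 kJ/mol)(-1.894) = -4.69 kJ/mol
ΔG < 0, so the forward reaction is spontaneous (proceeds forward).

ΔG = -4.69 kJ/mol; the forward reaction is spontaneous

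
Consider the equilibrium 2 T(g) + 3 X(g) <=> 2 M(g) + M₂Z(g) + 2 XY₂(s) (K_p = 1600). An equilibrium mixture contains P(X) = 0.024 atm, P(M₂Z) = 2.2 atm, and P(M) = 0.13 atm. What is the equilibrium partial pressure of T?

(XY₂ is a pure solid — omitted from K_p.)
At equilibrium, K_p = P(M)²·P(M₂Z) / (P(T)²·P(X)³) = 1600.
(0.13)²·(2.2) / ((P(T))²·(0.024)³) = 1600
P(T)² = 1.68 ⇒ P(T) = 1.3 atm

P(T) = 1.3 atm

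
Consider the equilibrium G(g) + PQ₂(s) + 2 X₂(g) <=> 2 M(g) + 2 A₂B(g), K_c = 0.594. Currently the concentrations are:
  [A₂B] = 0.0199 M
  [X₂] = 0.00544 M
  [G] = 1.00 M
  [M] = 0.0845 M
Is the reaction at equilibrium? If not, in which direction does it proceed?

forward (toward products)

(PQ₂ is a pure solid — omitted from Q_c.)
Q_c = [M]²·[A₂B]² / ([G]·[X₂]²) = (0.0845)²·(0.0199)² / ((1.00)·(0.00544)²) = 0.0955
Q_c = 0.0955 < K_c = 0.594, so the forward reaction proceeds.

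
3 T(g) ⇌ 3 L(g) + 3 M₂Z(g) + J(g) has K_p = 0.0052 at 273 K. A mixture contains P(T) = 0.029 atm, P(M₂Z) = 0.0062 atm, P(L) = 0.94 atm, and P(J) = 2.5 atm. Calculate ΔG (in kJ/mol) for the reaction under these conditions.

Q_p = P(L)³·P(M₂Z)³·P(J) / P(T)³ = (0.94)³·(0.0062)³·(2.5) / (0.029)³ = 0.0203
ΔG = RT ln(Q_p/K_p) = (8.314 J mol⁻¹ K⁻¹)(273 K) × ln(0.0203/0.0052)
   = (2.270 kJ/mol)(1.362) = 3.09 kJ/mol
ΔG > 0, so the forward reaction is non-spontaneous (proceeds in reverse).

ΔG = 3.09 kJ/mol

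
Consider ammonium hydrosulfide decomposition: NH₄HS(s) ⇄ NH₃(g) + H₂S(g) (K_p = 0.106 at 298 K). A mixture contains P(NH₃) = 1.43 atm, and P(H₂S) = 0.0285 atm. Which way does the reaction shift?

forward (toward products)

(NH₄HS is a pure solid — omitted from Q_p.)
Q_p = P(NH₃)·P(H₂S) = (1.43)·(0.0285) = 0.0408
Q_p = 0.0408 < K_p = 0.106, so the forward reaction proceeds.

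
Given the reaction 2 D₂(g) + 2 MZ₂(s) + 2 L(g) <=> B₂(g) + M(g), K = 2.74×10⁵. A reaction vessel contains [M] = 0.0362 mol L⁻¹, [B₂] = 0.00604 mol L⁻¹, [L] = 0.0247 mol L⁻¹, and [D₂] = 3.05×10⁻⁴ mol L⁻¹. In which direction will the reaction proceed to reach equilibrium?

toward reactants

(MZ₂ is a pure solid — omitted from Q.)
Q = [B₂]·[M] / ([D₂]²·[L]²) = (0.00604)·(0.0362) / ((3.05×10⁻⁴)²·(0.0247)²) = 3.85×10⁶
Q = 3.85×10⁶ > K = 2.74×10⁵, so the reverse reaction proceeds.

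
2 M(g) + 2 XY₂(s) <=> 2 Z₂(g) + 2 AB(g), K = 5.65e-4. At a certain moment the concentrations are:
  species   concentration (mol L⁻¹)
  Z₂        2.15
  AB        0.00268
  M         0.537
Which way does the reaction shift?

(XY₂ is a pure solid — omitted from Q.)
Q = [Z₂]²·[AB]² / [M]² = (2.15)²·(0.00268)² / (0.537)² = 1.15e-4
Q = 1.15e-4 < K = 5.65e-4, so the forward reaction proceeds.

forward (toward products)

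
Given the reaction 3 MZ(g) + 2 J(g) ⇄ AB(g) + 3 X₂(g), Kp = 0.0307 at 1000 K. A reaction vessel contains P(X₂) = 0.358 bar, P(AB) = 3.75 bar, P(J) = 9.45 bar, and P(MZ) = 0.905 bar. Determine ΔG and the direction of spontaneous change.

ΔG = -20.5 kJ/mol; the forward reaction is spontaneous

Qp = P(AB)·P(X₂)³ / (P(MZ)³·P(J)²) = (3.75)·(0.358)³ / ((0.905)³·(9.45)²) = 0.00260
ΔG = RT ln(Qp/Kp) = (8.314 J mol⁻¹ K⁻¹)(1000 K) × ln(0.00260/0.0307)
   = (8.314 kJ/mol)(-2.469) = -20.5 kJ/mol
ΔG < 0, so the forward reaction is spontaneous (proceeds forward).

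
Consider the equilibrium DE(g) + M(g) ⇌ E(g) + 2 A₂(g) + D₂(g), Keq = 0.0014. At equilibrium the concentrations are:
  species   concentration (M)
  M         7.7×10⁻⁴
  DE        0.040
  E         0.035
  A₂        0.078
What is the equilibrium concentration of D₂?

At equilibrium, Keq = [E]·[A₂]²·[D₂] / ([DE]·[M]) = 0.0014.
(0.035)·(0.078)²·([D₂]) / ((0.040)·(7.7×10⁻⁴)) = 0.0014
[D₂] = 2.02×10⁻⁴ = 2.0×10⁻⁴ M

[D₂] = 2.0×10⁻⁴ M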